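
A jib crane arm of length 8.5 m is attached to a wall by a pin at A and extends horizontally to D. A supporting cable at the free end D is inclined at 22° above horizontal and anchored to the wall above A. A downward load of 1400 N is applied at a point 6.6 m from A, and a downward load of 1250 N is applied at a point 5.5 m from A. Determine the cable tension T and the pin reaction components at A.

T = 5061 N, A_x = 4692 N, A_y = 754.1 N

ΣM about A: T·sin22°·8.5 − 1400·6.6 − 1250·5.5 = 0 → T = 16115/(8.5·0.374607) = 5060.99 ≈ 5061 N.
ΣF_x = 0: A_x − T·cos22° = 0 → A_x = 5060.99 × 0.927184 = 4692 N.
ΣF_y = 0: A_y + T·sin22° − 1400 − 1250 = 0 → A_y = 2650 − 5060.99 × 0.374607 = 754.1 N.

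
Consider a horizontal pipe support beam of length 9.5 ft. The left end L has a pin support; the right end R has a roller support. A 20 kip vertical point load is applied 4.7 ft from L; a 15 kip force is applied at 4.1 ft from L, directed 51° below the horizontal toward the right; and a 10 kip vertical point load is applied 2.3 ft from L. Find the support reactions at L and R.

L_x = -9.440 kip, L_y = 24.31 kip, R_y = 17.35 kip

ΣM about L: R_y·9.5 − 20·4.7 − 15·sin51°·4.1 − 10·2.3 = 0 → R_y = 164.794/9.5 = 17.3467 ≈ 17.35 kip.
ΣF_y = 0: L_y + 17.3467 − 20 − 15·sin51° − 10 = 0 → L_y = 24.31 kip.
ΣF_x = 0: L_x + 15·cos51° = 0 → L_x = -9.440 kip.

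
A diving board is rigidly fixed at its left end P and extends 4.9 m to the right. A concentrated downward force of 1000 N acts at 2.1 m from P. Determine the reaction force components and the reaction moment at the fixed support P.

ΣF_x = 0: P_x = 0.
ΣF_y = 0: P_y − 1000 = 0 → P_y = 1000 N.
ΣM about P: M_P − 1000·2.1 = 0 → M_P = 2100 N·m.

P_x = 0, P_y = 1000 N, M_P = 2100 N·m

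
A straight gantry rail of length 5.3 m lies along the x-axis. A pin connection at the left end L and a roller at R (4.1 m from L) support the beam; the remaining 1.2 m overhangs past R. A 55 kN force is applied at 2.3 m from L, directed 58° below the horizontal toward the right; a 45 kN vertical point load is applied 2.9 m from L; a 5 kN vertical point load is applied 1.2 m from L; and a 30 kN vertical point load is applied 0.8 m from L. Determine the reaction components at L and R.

L_x = -29.15 kN, L_y = 61.33 kN, R_y = 65.31 kN

ΣM about L: R_y·4.1 − 55·sin58°·2.3 − 45·2.9 − 5·1.2 − 30·0.8 = 0 → R_y = 267.778/4.1 = 65.3117 ≈ 65.31 kN.
ΣF_y = 0: L_y + 65.3117 − 55·sin58° − 45 − 5 − 30 = 0 → L_y = 61.33 kN.
ΣF_x = 0: L_x + 55·cos58° = 0 → L_x = -29.15 kN.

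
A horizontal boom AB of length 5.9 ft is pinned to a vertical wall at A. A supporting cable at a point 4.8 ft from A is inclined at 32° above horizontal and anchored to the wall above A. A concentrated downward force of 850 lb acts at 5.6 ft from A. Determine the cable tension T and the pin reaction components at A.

T = 1871 lb, A_x = 1587 lb, A_y = -141.7 lb

ΣM about A: T·sin32°·4.8 − 850·5.6 = 0 → T = 4760/(4.8·0.529919) = 1871.36 ≈ 1871 lb.
ΣF_x = 0: A_x − T·cos32° = 0 → A_x = 1871.36 × 0.848048 = 1587 lb.
ΣF_y = 0: A_y + T·sin32° − 850 = 0 → A_y = 850 − 1871.36 × 0.529919 = -141.7 lb.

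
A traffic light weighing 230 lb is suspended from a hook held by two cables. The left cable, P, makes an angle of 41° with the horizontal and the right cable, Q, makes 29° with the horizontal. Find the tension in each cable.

T_P = 214.1 lb, T_Q = 184.7 lb

ΣF_x = 0: −T_P·cos41° + T_Q·cos29° = 0 → T_Q = 0.8629·T_P.
ΣF_y = 0: T_P·sin41° + T_Q·sin29° = 230.
Substitute: T_P·(0.656059 + 0.8629·0.48481) = 230 → T_P = 214.073 ≈ 214.1 lb.
Then T_Q = 0.8629 × 214.073 = 184.7 lb.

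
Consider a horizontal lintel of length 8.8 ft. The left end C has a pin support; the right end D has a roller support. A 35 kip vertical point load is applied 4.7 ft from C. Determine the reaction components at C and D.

Moments about C: D_y·8.8 − 35·4.7 = 0 → D_y = 164.5/8.8 = 18.6932 ≈ 18.69 kip.
ΣF_y = 0: C_y + 18.6932 − 35 = 0 → C_y = 16.31 kip.
ΣF_x = 0: no horizontal applied forces, so C_x = 0.

C_x = 0, C_y = 16.31 kip, D_y = 18.69 kip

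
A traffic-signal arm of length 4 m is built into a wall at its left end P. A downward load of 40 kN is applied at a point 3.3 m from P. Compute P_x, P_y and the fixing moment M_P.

ΣF_x = 0: P_x = 0.
ΣF_y = 0: P_y − 40 = 0 → P_y = 40.00 kN.
ΣM about P: M_P − 40·3.3 = 0 → M_P = 132.0 kN·m.

P_x = 0, P_y = 40.00 kN, M_P = 132.0 kN·m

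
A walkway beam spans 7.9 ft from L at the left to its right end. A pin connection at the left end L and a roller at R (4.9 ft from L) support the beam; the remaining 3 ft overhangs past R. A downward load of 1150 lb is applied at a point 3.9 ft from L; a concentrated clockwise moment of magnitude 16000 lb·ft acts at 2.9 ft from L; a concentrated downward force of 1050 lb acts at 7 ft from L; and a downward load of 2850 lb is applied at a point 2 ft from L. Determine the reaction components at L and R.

Taking moments about L: R_y·4.9 − 1150·3.9 − 16000 − 1050·7 − 2850·2 = 0 → R_y = 33535/4.9 = 6843.88 ≈ 6844 lb.
ΣF_y = 0: L_y + 6843.88 − 1150 − 1050 − 2850 = 0 → L_y = -1794 lb.
ΣF_x = 0: no horizontal applied forces, so L_x = 0.

L_x = 0, L_y = -1794 lb, R_y = 6844 lb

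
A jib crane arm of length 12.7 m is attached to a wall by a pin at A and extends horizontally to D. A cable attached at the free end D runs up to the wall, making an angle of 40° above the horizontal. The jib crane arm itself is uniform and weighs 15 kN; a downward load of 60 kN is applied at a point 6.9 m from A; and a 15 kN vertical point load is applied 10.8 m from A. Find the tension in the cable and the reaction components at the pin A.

ΣM about A: T·sin40°·12.7 − 15·6.35 − 60·6.9 − 15·10.8 = 0 → T = 671.25/(12.7·0.642788) = 82.2267 ≈ 82.23 kN.
ΣF_x = 0: A_x − T·cos40° = 0 → A_x = 82.2267 × 0.766044 = 62.99 kN.
ΣF_y = 0: A_y + T·sin40° − 15 − 60 − 15 = 0 → A_y = 90 − 82.2267 × 0.642788 = 37.15 kN.

T = 82.23 kN, A_x = 62.99 kN, A_y = 37.15 kN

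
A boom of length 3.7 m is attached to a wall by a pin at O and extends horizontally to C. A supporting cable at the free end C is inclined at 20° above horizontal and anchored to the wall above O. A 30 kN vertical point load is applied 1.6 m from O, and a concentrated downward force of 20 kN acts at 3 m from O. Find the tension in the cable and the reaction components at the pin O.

T = 85.34 kN, O_x = 80.20 kN, O_y = 20.81 kN

ΣM about O: T·sin20°·3.7 − 30·1.6 − 20·3 = 0 → T = 108/(3.7·0.34202) = 85.3435 ≈ 85.34 kN.
ΣF_x = 0: O_x − T·cos20° = 0 → O_x = 85.3435 × 0.939693 = 80.20 kN.
ΣF_y = 0: O_y + T·sin20° − 30 − 20 = 0 → O_y = 50 − 85.3435 × 0.34202 = 20.81 kN.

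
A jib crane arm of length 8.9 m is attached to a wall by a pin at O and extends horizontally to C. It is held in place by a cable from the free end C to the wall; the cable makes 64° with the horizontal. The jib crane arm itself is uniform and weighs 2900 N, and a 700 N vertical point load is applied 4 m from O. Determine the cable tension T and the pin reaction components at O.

ΣM about O: T·sin64°·8.9 − 2900·4.45 − 700·4 = 0 → T = 15705/(8.9·0.898794) = 1963.3 ≈ 1963 N.
ΣF_x = 0: O_x − T·cos64° = 0 → O_x = 1963.3 × 0.438371 = 860.7 N.
ΣF_y = 0: O_y + T·sin64° − 2900 − 700 = 0 → O_y = 3600 − 1963.3 × 0.898794 = 1835 N.

T = 1963 N, O_x = 860.7 N, O_y = 1835 N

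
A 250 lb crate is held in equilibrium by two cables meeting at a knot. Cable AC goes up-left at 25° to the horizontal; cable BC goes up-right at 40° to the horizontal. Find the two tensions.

T_AC = 211.3 lb, T_BC = 250.0 lb

ΣF_x = 0: −T_AC·cos25° + T_BC·cos40° = 0 → T_BC = 1.1831·T_AC.
ΣF_y = 0: T_AC·sin25° + T_BC·sin40° = 250.
Substitute: T_AC·(0.422618 + 1.1831·0.642788) = 250 → T_AC = 211.309 ≈ 211.3 lb.
Then T_BC = 1.1831 × 211.309 = 250.0 lb.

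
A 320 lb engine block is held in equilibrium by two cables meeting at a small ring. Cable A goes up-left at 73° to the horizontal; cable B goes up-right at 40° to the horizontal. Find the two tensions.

T_A = 266.3 lb, T_B = 101.6 lb

ΣF_x = 0: −T_A·cos73° + T_B·cos40° = 0 → T_B = 0.381664·T_A.
ΣF_y = 0: T_A·sin73° + T_B·sin40° = 320.
Substitute: T_A·(0.956305 + 0.381664·0.642788) = 320 → T_A = 266.304 ≈ 266.3 lb.
Then T_B = 0.381664 × 266.304 = 101.6 lb.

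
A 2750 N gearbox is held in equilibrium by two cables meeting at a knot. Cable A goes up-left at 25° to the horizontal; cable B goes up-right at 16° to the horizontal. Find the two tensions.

T_A = 4029 N, T_B = 3799 N

ΣF_x = 0: −T_A·cos25° + T_B·cos16° = 0 → T_B = 0.942831·T_A.
ΣF_y = 0: T_A·sin25° + T_B·sin16° = 2750.
Substitute: T_A·(0.422618 + 0.942831·0.275637) = 2750 → T_A = 4029.32 ≈ 4029 N.
Then T_B = 0.942831 × 4029.32 = 3799 N.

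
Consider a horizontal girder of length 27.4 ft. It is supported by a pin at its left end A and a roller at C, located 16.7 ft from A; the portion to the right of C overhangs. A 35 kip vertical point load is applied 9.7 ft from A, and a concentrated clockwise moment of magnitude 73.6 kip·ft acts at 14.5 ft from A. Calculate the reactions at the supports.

A_x = 0, A_y = 10.26 kip, C_y = 24.74 kip

ΣM about A: C_y·16.7 − 35·9.7 − 73.6 = 0 → C_y = 413.1/16.7 = 24.7365 ≈ 24.74 kip.
ΣF_y = 0: A_y + 24.7365 − 35 = 0 → A_y = 10.26 kip.
ΣF_x = 0: no horizontal applied forces, so A_x = 0.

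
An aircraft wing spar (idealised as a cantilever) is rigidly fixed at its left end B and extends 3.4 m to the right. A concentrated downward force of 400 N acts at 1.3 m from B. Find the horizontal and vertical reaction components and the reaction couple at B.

ΣF_x = 0: B_x = 0.
ΣF_y = 0: B_y − 400 = 0 → B_y = 400.0 N.
ΣM about B: M_B − 400·1.3 = 0 → M_B = 520.0 N·m.

B_x = 0, B_y = 400.0 N, M_B = 520.0 N·m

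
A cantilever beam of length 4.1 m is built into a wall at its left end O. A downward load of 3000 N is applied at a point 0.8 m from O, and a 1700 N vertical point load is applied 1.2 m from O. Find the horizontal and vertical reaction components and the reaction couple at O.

O_x = 0, O_y = 4700 N, M_O = 4440 N·m

ΣF_x = 0: O_x = 0.
ΣF_y = 0: O_y − 3000 − 1700 = 0 → O_y = 4700 N.
ΣM about O: M_O − 3000·0.8 − 1700·1.2 = 0 → M_O = 4440 N·m.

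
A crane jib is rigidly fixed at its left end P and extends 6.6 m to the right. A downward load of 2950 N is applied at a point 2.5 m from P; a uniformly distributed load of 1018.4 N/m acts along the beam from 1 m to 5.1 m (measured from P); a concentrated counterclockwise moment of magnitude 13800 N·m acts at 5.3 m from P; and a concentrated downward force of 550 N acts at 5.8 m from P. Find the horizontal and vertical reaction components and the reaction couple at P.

Resultant of the distributed load: 1018.4 × 4.1 = 4175.44 N at 3.05 m from P.
ΣF_x = 0: P_x = 0.
ΣF_y = 0: P_y − 2950 − 1018.4·4.1 − 550 = 0 → P_y = 7675 N.
ΣM about P: M_P − 2950·2.5 − (1018.4·4.1)·3.05 + 13800 − 550·5.8 = 0 → M_P = 9500 N·m.

P_x = 0, P_y = 7675 N, M_P = 9500 N·m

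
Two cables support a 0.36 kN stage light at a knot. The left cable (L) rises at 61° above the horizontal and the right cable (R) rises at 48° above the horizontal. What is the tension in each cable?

ΣF_x = 0: −T_L·cos61° + T_R·cos48° = 0 → T_R = 0.724537·T_L.
ΣF_y = 0: T_L·sin61° + T_R·sin48° = 0.36.
Substitute: T_L·(0.87462 + 0.724537·0.743145) = 0.36 → T_L = 0.254767 ≈ 0.2548 kN.
Then T_R = 0.724537 × 0.254767 = 0.1846 kN.

T_L = 0.2548 kN, T_R = 0.1846 kN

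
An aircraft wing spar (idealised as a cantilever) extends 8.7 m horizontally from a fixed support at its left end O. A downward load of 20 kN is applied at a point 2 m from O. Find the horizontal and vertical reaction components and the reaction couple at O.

O_x = 0, O_y = 20.00 kN, M_O = 40.00 kN·m

ΣF_x = 0: O_x = 0.
ΣF_y = 0: O_y − 20 = 0 → O_y = 20.00 kN.
ΣM about O: M_O − 20·2 = 0 → M_O = 40.00 kN·m.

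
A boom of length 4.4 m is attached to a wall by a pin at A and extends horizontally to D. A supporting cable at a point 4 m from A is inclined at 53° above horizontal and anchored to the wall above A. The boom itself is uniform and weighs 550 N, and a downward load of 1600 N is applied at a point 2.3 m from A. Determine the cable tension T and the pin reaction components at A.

ΣM about A: T·sin53°·4 − 550·2.2 − 1600·2.3 = 0 → T = 4890/(4·0.798636) = 1530.73 ≈ 1531 N.
ΣF_x = 0: A_x − T·cos53° = 0 → A_x = 1530.73 × 0.601815 = 921.2 N.
ΣF_y = 0: A_y + T·sin53° − 550 − 1600 = 0 → A_y = 2150 − 1530.73 × 0.798636 = 927.5 N.

T = 1531 N, A_x = 921.2 N, A_y = 927.5 N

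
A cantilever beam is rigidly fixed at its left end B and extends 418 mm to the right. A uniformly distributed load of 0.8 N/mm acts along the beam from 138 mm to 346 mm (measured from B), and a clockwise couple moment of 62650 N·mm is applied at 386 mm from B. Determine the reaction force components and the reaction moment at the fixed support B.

B_x = 0, B_y = 166.4 N, M_B = 102900 N·mm

Resultant of the distributed load: 0.8 × 208 = 166.4 N at 242 mm from B.
ΣF_x = 0: B_x = 0.
ΣF_y = 0: B_y − 0.8·208 = 0 → B_y = 166.4 N.
ΣM about B: M_B − (0.8·208)·242 − 62650 = 0 → M_B = 102900 N·mm.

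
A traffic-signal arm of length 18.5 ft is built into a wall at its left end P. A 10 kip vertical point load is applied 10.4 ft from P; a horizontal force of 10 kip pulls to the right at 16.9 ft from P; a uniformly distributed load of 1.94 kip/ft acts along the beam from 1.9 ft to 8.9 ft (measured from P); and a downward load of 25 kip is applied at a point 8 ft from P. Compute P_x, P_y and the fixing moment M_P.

P_x = -10.00 kip, P_y = 48.58 kip, M_P = 377.3 kip·ft

Resultant of the distributed load: 1.94 × 7 = 13.58 kip at 5.4 ft from P.
ΣF_x = 0: P_x + 10 = 0 → P_x = -10.00 kip.
ΣF_y = 0: P_y − 10 − 1.94·7 − 25 = 0 → P_y = 48.58 kip.
ΣM about P: M_P − 10·10.4 − (1.94·7)·5.4 − 25·8 = 0 → M_P = 377.3 kip·ft.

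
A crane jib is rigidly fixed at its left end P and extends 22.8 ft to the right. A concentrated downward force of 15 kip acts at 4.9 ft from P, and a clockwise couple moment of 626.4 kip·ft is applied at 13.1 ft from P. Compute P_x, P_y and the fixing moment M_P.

P_x = 0, P_y = 15.00 kip, M_P = 699.9 kip·ft

ΣF_x = 0: P_x = 0.
ΣF_y = 0: P_y − 15 = 0 → P_y = 15.00 kip.
ΣM about P: M_P − 15·4.9 − 626.4 = 0 → M_P = 699.9 kip·ft.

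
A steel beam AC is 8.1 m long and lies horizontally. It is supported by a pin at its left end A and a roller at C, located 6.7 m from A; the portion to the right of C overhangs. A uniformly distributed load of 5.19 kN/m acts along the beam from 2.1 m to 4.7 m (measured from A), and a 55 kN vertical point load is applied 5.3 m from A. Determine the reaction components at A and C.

A_x = 0, A_y = 18.14 kN, C_y = 50.36 kN

Resultant of the distributed load: 5.19 × 2.6 = 13.494 kN at 3.4 m from A.
Moments about A: C_y·6.7 − (5.19·2.6)·3.4 − 55·5.3 = 0 → C_y = 337.3796/6.7 = 50.3552 ≈ 50.36 kN.
ΣF_y = 0: A_y + 50.3552 − 5.19·2.6 − 55 = 0 → A_y = 18.14 kN.
ΣF_x = 0: no horizontal applied forces, so A_x = 0.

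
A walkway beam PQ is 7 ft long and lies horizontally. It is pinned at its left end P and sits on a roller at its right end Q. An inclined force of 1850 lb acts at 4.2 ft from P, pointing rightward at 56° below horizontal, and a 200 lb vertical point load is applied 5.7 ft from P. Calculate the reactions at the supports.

P_x = -1035 lb, P_y = 650.6 lb, Q_y = 1083 lb

Taking moments about P: Q_y·7 − 1850·sin56°·4.2 − 200·5.7 = 0 → Q_y = 7581.62/7 = 1083.09 ≈ 1083 lb.
ΣF_y = 0: P_y + 1083.09 − 1850·sin56° − 200 = 0 → P_y = 650.6 lb.
ΣF_x = 0: P_x + 1850·cos56° = 0 → P_x = -1035 lb.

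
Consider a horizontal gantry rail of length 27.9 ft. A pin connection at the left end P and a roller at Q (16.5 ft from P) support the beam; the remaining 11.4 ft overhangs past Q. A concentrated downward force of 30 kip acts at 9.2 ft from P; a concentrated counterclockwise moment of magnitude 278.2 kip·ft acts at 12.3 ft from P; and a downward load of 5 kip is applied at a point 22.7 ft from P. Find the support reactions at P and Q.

P_x = 0, P_y = 28.25 kip, Q_y = 6.745 kip

Taking moments about P: Q_y·16.5 − 30·9.2 + 278.2 − 5·22.7 = 0 → Q_y = 111.3/16.5 = 6.74545 ≈ 6.745 kip.
ΣF_y = 0: P_y + 6.74545 − 30 − 5 = 0 → P_y = 28.25 kip.
ΣF_x = 0: no horizontal applied forces, so P_x = 0.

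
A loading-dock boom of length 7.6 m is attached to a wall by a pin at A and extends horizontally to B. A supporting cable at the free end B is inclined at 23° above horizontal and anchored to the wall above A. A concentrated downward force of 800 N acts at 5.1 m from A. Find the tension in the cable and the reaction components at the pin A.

T = 1374 N, A_x = 1265 N, A_y = 263.2 N

ΣM about A: T·sin23°·7.6 − 800·5.1 = 0 → T = 4080/(7.6·0.390731) = 1373.94 ≈ 1374 N.
ΣF_x = 0: A_x − T·cos23° = 0 → A_x = 1373.94 × 0.920505 = 1265 N.
ΣF_y = 0: A_y + T·sin23° − 800 = 0 → A_y = 800 − 1373.94 × 0.390731 = 263.2 N.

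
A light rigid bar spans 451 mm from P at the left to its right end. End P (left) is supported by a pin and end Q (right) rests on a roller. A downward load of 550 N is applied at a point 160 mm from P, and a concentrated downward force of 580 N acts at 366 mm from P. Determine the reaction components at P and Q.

P_x = 0, P_y = 464.2 N, Q_y = 665.8 N

Moments about P: Q_y·451 − 550·160 − 580·366 = 0 → Q_y = 300280/451 = 665.809 ≈ 665.8 N.
ΣF_y = 0: P_y + 665.809 − 550 − 580 = 0 → P_y = 464.2 N.
ΣF_x = 0: no horizontal applied forces, so P_x = 0.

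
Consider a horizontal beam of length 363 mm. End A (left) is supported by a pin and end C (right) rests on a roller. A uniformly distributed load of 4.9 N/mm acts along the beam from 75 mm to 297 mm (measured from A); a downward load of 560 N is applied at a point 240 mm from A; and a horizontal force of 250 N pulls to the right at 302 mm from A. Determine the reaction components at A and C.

A_x = -250.0 N, A_y = 720.2 N, C_y = 927.6 N

Resultant of the distributed load: 4.9 × 222 = 1087.8 N at 186 mm from A.
Taking moments about A: C_y·363 − (4.9·222)·186 − 560·240 = 0 → C_y = 336730.8/363 = 927.633 ≈ 927.6 N.
ΣF_y = 0: A_y + 927.633 − 4.9·222 − 560 = 0 → A_y = 720.2 N.
ΣF_x = 0: A_x + 250 = 0 → A_x = -250.0 N.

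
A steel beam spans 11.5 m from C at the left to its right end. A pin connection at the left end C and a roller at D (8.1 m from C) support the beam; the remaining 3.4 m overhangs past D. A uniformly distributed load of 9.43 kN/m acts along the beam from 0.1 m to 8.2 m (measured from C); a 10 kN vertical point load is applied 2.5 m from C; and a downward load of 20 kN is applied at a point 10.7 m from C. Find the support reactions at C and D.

C_x = 0, C_y = 37.74 kN, D_y = 68.64 kN

Resultant of the distributed load: 9.43 × 8.1 = 76.383 kN at 4.15 m from C.
Moments about C: D_y·8.1 − (9.43·8.1)·4.15 − 10·2.5 − 20·10.7 = 0 → D_y = 555.98945/8.1 = 68.6407 ≈ 68.64 kN.
ΣF_y = 0: C_y + 68.6407 − 9.43·8.1 − 10 − 20 = 0 → C_y = 37.74 kN.
ΣF_x = 0: no horizontal applied forces, so C_x = 0.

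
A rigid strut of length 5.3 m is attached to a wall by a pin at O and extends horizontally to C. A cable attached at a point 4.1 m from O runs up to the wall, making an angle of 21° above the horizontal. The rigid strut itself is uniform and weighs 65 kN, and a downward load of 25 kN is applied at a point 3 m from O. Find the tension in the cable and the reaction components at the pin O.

ΣM about O: T·sin21°·4.1 − 65·2.65 − 25·3 = 0 → T = 247.25/(4.1·0.358368) = 168.276 ≈ 168.3 kN.
ΣF_x = 0: O_x − T·cos21° = 0 → O_x = 168.276 × 0.93358 = 157.1 kN.
ΣF_y = 0: O_y + T·sin21° − 65 − 25 = 0 → O_y = 90 − 168.276 × 0.358368 = 29.70 kN.

T = 168.3 kN, O_x = 157.1 kN, O_y = 29.70 kN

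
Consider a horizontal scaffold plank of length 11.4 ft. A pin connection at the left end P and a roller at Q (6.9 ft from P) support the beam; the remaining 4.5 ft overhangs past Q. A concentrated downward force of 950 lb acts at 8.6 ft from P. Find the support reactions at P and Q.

P_x = 0, P_y = -234.1 lb, Q_y = 1184 lb

ΣM about P: Q_y·6.9 − 950·8.6 = 0 → Q_y = 8170/6.9 = 1184.06 ≈ 1184 lb.
ΣF_y = 0: P_y + 1184.06 − 950 = 0 → P_y = -234.1 lb.
ΣF_x = 0: no horizontal applied forces, so P_x = 0.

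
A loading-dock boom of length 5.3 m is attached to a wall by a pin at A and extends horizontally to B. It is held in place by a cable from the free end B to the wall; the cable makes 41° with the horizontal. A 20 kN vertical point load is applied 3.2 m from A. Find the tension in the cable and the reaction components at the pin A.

T = 18.41 kN, A_x = 13.89 kN, A_y = 7.925 kN

ΣM about A: T·sin41°·5.3 − 20·3.2 = 0 → T = 64/(5.3·0.656059) = 18.4061 ≈ 18.41 kN.
ΣF_x = 0: A_x − T·cos41° = 0 → A_x = 18.4061 × 0.75471 = 13.89 kN.
ΣF_y = 0: A_y + T·sin41° − 20 = 0 → A_y = 20 − 18.4061 × 0.656059 = 7.925 kN.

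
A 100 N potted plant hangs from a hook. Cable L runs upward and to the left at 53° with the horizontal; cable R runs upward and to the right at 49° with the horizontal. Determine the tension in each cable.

ΣF_x = 0: −T_L·cos53° + T_R·cos49° = 0 → T_R = 0.917318·T_L.
ΣF_y = 0: T_L·sin53° + T_R·sin49° = 100.
Substitute: T_L·(0.798636 + 0.917318·0.75471) = 100 → T_L = 67.0716 ≈ 67.07 N.
Then T_R = 0.917318 × 67.0716 = 61.53 N.

T_L = 67.07 N, T_R = 61.53 N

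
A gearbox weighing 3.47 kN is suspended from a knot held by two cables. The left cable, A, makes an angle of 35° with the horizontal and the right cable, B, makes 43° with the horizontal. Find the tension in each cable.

ΣF_x = 0: −T_A·cos35° + T_B·cos43° = 0 → T_B = 1.12005·T_A.
ΣF_y = 0: T_A·sin35° + T_B·sin43° = 3.47.
Substitute: T_A·(0.573576 + 1.12005·0.681998) = 3.47 → T_A = 2.59449 ≈ 2.594 kN.
Then T_B = 1.12005 × 2.59449 = 2.906 kN.

T_A = 2.594 kN, T_B = 2.906 kN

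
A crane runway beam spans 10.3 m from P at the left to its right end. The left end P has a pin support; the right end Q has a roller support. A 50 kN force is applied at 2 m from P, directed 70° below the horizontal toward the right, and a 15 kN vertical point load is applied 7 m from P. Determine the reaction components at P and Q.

P_x = -17.10 kN, P_y = 42.67 kN, Q_y = 19.32 kN

ΣM about P: Q_y·10.3 − 50·sin70°·2 − 15·7 = 0 → Q_y = 198.969/10.3 = 19.3174 ≈ 19.32 kN.
ΣF_y = 0: P_y + 19.3174 − 50·sin70° − 15 = 0 → P_y = 42.67 kN.
ΣF_x = 0: P_x + 50·cos70° = 0 → P_x = -17.10 kN.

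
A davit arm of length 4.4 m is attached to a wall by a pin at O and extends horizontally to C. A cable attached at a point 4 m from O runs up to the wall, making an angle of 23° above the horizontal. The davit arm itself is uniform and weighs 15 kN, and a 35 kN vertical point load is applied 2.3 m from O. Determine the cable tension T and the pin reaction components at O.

T = 72.62 kN, O_x = 66.85 kN, O_y = 21.62 kN

ΣM about O: T·sin23°·4 − 15·2.2 − 35·2.3 = 0 → T = 113.5/(4·0.390731) = 72.6203 ≈ 72.62 kN.
ΣF_x = 0: O_x − T·cos23° = 0 → O_x = 72.6203 × 0.920505 = 66.85 kN.
ΣF_y = 0: O_y + T·sin23° − 15 − 35 = 0 → O_y = 50 − 72.6203 × 0.390731 = 21.62 kN.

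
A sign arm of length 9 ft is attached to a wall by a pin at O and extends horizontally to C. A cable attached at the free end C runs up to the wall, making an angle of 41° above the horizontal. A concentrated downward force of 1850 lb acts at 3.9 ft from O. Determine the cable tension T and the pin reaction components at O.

T = 1222 lb, O_x = 922.2 lb, O_y = 1048 lb

ΣM about O: T·sin41°·9 − 1850·3.9 = 0 → T = 7215/(9·0.656059) = 1221.94 ≈ 1222 lb.
ΣF_x = 0: O_x − T·cos41° = 0 → O_x = 1221.94 × 0.75471 = 922.2 lb.
ΣF_y = 0: O_y + T·sin41° − 1850 = 0 → O_y = 1850 − 1221.94 × 0.656059 = 1048 lb.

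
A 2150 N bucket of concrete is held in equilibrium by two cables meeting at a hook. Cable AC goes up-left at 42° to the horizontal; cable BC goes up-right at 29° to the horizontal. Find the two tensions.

T_AC = 1989 N, T_BC = 1690 N

ΣF_x = 0: −T_AC·cos42° + T_BC·cos29° = 0 → T_BC = 0.849678·T_AC.
ΣF_y = 0: T_AC·sin42° + T_BC·sin29° = 2150.
Substitute: T_AC·(0.669131 + 0.849678·0.48481) = 2150 → T_AC = 1988.78 ≈ 1989 N.
Then T_BC = 0.849678 × 1988.78 = 1690 N.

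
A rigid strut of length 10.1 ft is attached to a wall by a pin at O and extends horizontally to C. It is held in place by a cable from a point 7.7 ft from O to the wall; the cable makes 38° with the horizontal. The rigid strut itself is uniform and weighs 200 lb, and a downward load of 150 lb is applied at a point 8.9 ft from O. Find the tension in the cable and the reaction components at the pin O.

ΣM about O: T·sin38°·7.7 − 200·5.05 − 150·8.9 = 0 → T = 2345/(7.7·0.615661) = 494.664 ≈ 494.7 lb.
ΣF_x = 0: O_x − T·cos38° = 0 → O_x = 494.664 × 0.788011 = 389.8 lb.
ΣF_y = 0: O_y + T·sin38° − 200 − 150 = 0 → O_y = 350 − 494.664 × 0.615661 = 45.45 lb.

T = 494.7 lb, O_x = 389.8 lb, O_y = 45.45 lb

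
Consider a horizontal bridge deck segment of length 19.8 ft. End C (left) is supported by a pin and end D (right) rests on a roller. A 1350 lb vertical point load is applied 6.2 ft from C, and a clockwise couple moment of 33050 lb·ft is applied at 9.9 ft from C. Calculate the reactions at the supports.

C_x = 0, C_y = -741.9 lb, D_y = 2092 lb

Moments about C: D_y·19.8 − 1350·6.2 − 33050 = 0 → D_y = 41420/19.8 = 2091.92 ≈ 2092 lb.
ΣF_y = 0: C_y + 2091.92 − 1350 = 0 → C_y = -741.9 lb.
ΣF_x = 0: no horizontal applied forces, so C_x = 0.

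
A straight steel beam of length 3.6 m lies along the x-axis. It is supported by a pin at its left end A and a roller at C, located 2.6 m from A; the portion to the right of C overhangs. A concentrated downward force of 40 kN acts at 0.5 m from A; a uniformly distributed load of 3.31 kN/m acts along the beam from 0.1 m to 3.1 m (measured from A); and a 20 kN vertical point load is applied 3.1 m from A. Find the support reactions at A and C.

Resultant of the distributed load: 3.31 × 3 = 9.93 kN at 1.6 m from A.
Moments about A: C_y·2.6 − 40·0.5 − (3.31·3)·1.6 − 20·3.1 = 0 → C_y = 97.888/2.6 = 37.6492 ≈ 37.65 kN.
ΣF_y = 0: A_y + 37.6492 − 40 − 3.31·3 − 20 = 0 → A_y = 32.28 kN.
ΣF_x = 0: no horizontal applied forces, so A_x = 0.

A_x = 0, A_y = 32.28 kN, C_y = 37.65 kN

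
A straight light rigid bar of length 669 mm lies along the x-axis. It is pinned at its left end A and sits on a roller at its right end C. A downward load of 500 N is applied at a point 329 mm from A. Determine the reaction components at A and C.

ΣM about A: C_y·669 − 500·329 = 0 → C_y = 164500/669 = 245.889 ≈ 245.9 N.
ΣF_y = 0: A_y + 245.889 − 500 = 0 → A_y = 254.1 N.
ΣF_x = 0: no horizontal applied forces, so A_x = 0.

A_x = 0, A_y = 254.1 N, C_y = 245.9 N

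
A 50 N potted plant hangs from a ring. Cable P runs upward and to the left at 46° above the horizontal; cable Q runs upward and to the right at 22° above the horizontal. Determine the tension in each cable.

ΣF_x = 0: −T_P·cos46° + T_Q·cos22° = 0 → T_Q = 0.749213·T_P.
ΣF_y = 0: T_P·sin46° + T_Q·sin22° = 50.
Substitute: T_P·(0.71934 + 0.749213·0.374607) = 50 → T_P = 50.00 N.
Then T_Q = 0.749213 × 50 = 37.46 N.

T_P = 50.00 N, T_Q = 37.46 N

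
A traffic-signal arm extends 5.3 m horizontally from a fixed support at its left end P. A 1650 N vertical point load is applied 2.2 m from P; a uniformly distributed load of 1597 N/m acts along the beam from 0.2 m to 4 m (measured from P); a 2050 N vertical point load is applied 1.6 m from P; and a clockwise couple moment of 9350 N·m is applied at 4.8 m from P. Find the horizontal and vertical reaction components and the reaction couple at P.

P_x = 0, P_y = 9769 N, M_P = 29000 N·m

Resultant of the distributed load: 1597 × 3.8 = 6068.6 N at 2.1 m from P.
ΣF_x = 0: P_x = 0.
ΣF_y = 0: P_y − 1650 − 1597·3.8 − 2050 = 0 → P_y = 9769 N.
ΣM about P: M_P − 1650·2.2 − (1597·3.8)·2.1 − 2050·1.6 − 9350 = 0 → M_P = 29000 N·m.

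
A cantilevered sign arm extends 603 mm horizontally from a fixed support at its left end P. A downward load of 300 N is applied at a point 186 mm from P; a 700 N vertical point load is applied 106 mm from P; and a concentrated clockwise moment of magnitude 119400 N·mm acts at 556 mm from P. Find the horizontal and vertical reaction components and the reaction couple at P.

ΣF_x = 0: P_x = 0.
ΣF_y = 0: P_y − 300 − 700 = 0 → P_y = 1000 N.
ΣM about P: M_P − 300·186 − 700·106 − 119400 = 0 → M_P = 249400 N·mm.

P_x = 0, P_y = 1000 N, M_P = 249400 N·mm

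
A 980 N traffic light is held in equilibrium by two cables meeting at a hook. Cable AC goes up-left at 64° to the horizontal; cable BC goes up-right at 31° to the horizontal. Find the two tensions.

ΣF_x = 0: −T_AC·cos64° + T_BC·cos31° = 0 → T_BC = 0.511418·T_AC.
ΣF_y = 0: T_AC·sin64° + T_BC·sin31° = 980.
Substitute: T_AC·(0.898794 + 0.511418·0.515038) = 980 → T_AC = 843.233 ≈ 843.2 N.
Then T_BC = 0.511418 × 843.233 = 431.2 N.

T_AC = 843.2 N, T_BC = 431.2 N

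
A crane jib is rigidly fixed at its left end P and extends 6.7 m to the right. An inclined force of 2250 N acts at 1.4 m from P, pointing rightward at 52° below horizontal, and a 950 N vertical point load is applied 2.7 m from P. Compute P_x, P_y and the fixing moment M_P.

ΣF_x = 0: P_x + 2250·cos52° = 0 → P_x = -1385 N.
ΣF_y = 0: P_y − 2250·sin52° − 950 = 0 → P_y = 2723 N.
ΣM about P: M_P − 2250·sin52°·1.4 − 950·2.7 = 0 → M_P = 5047 N·m.

P_x = -1385 N, P_y = 2723 N, M_P = 5047 N·m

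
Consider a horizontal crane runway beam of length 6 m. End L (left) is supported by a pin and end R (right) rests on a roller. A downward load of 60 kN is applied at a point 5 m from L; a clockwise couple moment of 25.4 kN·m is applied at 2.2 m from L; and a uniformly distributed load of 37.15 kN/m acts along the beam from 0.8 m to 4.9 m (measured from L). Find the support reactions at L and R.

L_x = 0, L_y = 85.73 kN, R_y = 126.6 kN

Resultant of the distributed load: 37.15 × 4.1 = 152.315 kN at 2.85 m from L.
Taking moments about L: R_y·6 − 60·5 − 25.4 − (37.15·4.1)·2.85 = 0 → R_y = 759.49775/6 = 126.583 ≈ 126.6 kN.
ΣF_y = 0: L_y + 126.583 − 60 − 37.15·4.1 = 0 → L_y = 85.73 kN.
ΣF_x = 0: no horizontal applied forces, so L_x = 0.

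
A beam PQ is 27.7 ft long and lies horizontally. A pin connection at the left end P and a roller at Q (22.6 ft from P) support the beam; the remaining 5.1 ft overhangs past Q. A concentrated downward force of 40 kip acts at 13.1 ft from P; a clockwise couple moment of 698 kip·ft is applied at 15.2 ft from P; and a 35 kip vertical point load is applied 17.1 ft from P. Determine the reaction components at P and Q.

Moments about P: Q_y·22.6 − 40·13.1 − 698 − 35·17.1 = 0 → Q_y = 1820.5/22.6 = 80.5531 ≈ 80.55 kip.
ΣF_y = 0: P_y + 80.5531 − 40 − 35 = 0 → P_y = -5.553 kip.
ΣF_x = 0: no horizontal applied forces, so P_x = 0.

P_x = 0, P_y = -5.553 kip, Q_y = 80.55 kip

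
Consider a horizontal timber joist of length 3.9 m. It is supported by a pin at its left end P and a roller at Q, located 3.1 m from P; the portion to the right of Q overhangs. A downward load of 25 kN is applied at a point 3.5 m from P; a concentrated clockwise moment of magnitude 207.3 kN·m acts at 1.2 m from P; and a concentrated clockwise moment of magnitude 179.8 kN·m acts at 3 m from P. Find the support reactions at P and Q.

P_x = 0, P_y = -128.1 kN, Q_y = 153.1 kN

ΣM about P: Q_y·3.1 − 25·3.5 − 207.3 − 179.8 = 0 → Q_y = 474.6/3.1 = 153.097 ≈ 153.1 kN.
ΣF_y = 0: P_y + 153.097 − 25 = 0 → P_y = -128.1 kN.
ΣF_x = 0: no horizontal applied forces, so P_x = 0.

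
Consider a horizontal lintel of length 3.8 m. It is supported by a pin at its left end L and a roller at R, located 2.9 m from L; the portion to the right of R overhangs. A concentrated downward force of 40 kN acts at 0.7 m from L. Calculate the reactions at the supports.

Taking moments about L: R_y·2.9 − 40·0.7 = 0 → R_y = 28/2.9 = 9.65517 ≈ 9.655 kN.
ΣF_y = 0: L_y + 9.65517 − 40 = 0 → L_y = 30.34 kN.
ΣF_x = 0: no horizontal applied forces, so L_x = 0.

L_x = 0, L_y = 30.34 kN, R_y = 9.655 kN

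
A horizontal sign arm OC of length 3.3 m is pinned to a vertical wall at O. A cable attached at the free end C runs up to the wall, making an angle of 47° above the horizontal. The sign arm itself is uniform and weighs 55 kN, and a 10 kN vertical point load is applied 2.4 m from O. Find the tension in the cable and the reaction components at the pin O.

T = 47.55 kN, O_x = 32.43 kN, O_y = 30.23 kN

ΣM about O: T·sin47°·3.3 − 55·1.65 − 10·2.4 = 0 → T = 114.75/(3.3·0.731354) = 47.5457 ≈ 47.55 kN.
ΣF_x = 0: O_x − T·cos47° = 0 → O_x = 47.5457 × 0.681998 = 32.43 kN.
ΣF_y = 0: O_y + T·sin47° − 55 − 10 = 0 → O_y = 65 − 47.5457 × 0.731354 = 30.23 kN.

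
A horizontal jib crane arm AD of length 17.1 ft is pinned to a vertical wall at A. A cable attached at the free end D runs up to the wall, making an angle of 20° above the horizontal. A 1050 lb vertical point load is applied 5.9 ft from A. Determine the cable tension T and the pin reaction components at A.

ΣM about A: T·sin20°·17.1 − 1050·5.9 = 0 → T = 6195/(17.1·0.34202) = 1059.24 ≈ 1059 lb.
ΣF_x = 0: A_x − T·cos20° = 0 → A_x = 1059.24 × 0.939693 = 995.4 lb.
ΣF_y = 0: A_y + T·sin20° − 1050 = 0 → A_y = 1050 − 1059.24 × 0.34202 = 687.7 lb.

T = 1059 lb, A_x = 995.4 lb, A_y = 687.7 lb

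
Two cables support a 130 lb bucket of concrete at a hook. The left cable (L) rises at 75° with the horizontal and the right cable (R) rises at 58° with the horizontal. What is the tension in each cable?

ΣF_x = 0: −T_L·cos75° + T_R·cos58° = 0 → T_R = 0.488412·T_L.
ΣF_y = 0: T_L·sin75° + T_R·sin58° = 130.
Substitute: T_L·(0.965926 + 0.488412·0.848048) = 130 → T_L = 94.1945 ≈ 94.19 lb.
Then T_R = 0.488412 × 94.1945 = 46.01 lb.

T_L = 94.19 lb, T_R = 46.01 lb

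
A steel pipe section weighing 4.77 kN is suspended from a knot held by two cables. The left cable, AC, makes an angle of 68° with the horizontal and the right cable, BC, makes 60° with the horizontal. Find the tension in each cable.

ΣF_x = 0: −T_AC·cos68° + T_BC·cos60° = 0 → T_BC = 0.749213·T_AC.
ΣF_y = 0: T_AC·sin68° + T_BC·sin60° = 4.77.
Substitute: T_AC·(0.927184 + 0.749213·0.866025) = 4.77 → T_AC = 3.02661 ≈ 3.027 kN.
Then T_BC = 0.749213 × 3.02661 = 2.268 kN.

T_AC = 3.027 kN, T_BC = 2.268 kN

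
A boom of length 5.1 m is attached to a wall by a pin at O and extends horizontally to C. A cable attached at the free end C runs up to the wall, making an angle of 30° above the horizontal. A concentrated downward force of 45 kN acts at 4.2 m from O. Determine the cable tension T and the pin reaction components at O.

ΣM about O: T·sin30°·5.1 − 45·4.2 = 0 → T = 189/(5.1·0.5) = 74.1176 ≈ 74.12 kN.
ΣF_x = 0: O_x − T·cos30° = 0 → O_x = 74.1176 × 0.866025 = 64.19 kN.
ΣF_y = 0: O_y + T·sin30° − 45 = 0 → O_y = 45 − 74.1176 × 0.5 = 7.941 kN.

T = 74.12 kN, O_x = 64.19 kN, O_y = 7.941 kN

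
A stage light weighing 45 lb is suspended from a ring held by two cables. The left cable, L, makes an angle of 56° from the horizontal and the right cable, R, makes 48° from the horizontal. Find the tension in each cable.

ΣF_x = 0: −T_L·cos56° + T_R·cos48° = 0 → T_R = 0.835701·T_L.
ΣF_y = 0: T_L·sin56° + T_R·sin48° = 45.
Substitute: T_L·(0.829038 + 0.835701·0.743145) = 45 → T_L = 31.0327 ≈ 31.03 lb.
Then T_R = 0.835701 × 31.0327 = 25.93 lb.

T_L = 31.03 lb, T_R = 25.93 lb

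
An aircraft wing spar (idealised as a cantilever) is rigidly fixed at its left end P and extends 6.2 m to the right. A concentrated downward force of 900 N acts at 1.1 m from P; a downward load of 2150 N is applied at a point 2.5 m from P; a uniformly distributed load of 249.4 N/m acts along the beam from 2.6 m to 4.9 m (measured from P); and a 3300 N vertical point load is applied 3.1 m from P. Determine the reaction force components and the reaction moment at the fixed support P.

P_x = 0, P_y = 6924 N, M_P = 18750 N·m

Resultant of the distributed load: 249.4 × 2.3 = 573.62 N at 3.75 m from P.
ΣF_x = 0: P_x = 0.
ΣF_y = 0: P_y − 900 − 2150 − 249.4·2.3 − 3300 = 0 → P_y = 6924 N.
ΣM about P: M_P − 900·1.1 − 2150·2.5 − (249.4·2.3)·3.75 − 3300·3.1 = 0 → M_P = 18750 N·m.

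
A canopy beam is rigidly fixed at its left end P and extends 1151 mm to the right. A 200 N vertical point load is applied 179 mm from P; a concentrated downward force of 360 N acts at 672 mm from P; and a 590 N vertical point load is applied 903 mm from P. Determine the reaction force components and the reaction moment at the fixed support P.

P_x = 0, P_y = 1150 N, M_P = 810500 N·mm

ΣF_x = 0: P_x = 0.
ΣF_y = 0: P_y − 200 − 360 − 590 = 0 → P_y = 1150 N.
ΣM about P: M_P − 200·179 − 360·672 − 590·903 = 0 → M_P = 810500 N·mm.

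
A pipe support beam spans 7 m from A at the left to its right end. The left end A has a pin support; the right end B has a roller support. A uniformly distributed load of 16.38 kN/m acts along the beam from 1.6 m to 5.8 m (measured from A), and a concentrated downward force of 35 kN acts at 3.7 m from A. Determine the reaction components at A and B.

Resultant of the distributed load: 16.38 × 4.2 = 68.796 kN at 3.7 m from A.
Taking moments about A: B_y·7 − (16.38·4.2)·3.7 − 35·3.7 = 0 → B_y = 384.0452/7 = 54.8636 ≈ 54.86 kN.
ΣF_y = 0: A_y + 54.8636 − 16.38·4.2 − 35 = 0 → A_y = 48.93 kN.
ΣF_x = 0: no horizontal applied forces, so A_x = 0.

A_x = 0, A_y = 48.93 kN, B_y = 54.86 kN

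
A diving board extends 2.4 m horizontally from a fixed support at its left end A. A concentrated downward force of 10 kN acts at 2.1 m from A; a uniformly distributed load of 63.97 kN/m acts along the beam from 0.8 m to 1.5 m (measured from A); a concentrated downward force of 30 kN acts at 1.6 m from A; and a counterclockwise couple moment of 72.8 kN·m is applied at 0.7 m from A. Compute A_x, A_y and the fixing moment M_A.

A_x = 0, A_y = 84.78 kN, M_A = 47.70 kN·m

Resultant of the distributed load: 63.97 × 0.7 = 44.779 kN at 1.15 m from A.
ΣF_x = 0: A_x = 0.
ΣF_y = 0: A_y − 10 − 63.97·0.7 − 30 = 0 → A_y = 84.78 kN.
ΣM about A: M_A − 10·2.1 − (63.97·0.7)·1.15 − 30·1.6 + 72.8 = 0 → M_A = 47.70 kN·m.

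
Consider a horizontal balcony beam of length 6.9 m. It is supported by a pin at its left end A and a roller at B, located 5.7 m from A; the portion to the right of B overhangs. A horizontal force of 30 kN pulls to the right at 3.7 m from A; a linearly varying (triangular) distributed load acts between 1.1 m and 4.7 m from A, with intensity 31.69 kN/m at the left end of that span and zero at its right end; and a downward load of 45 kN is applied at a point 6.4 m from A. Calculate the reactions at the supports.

A_x = -30.00 kN, A_y = 28.50 kN, B_y = 73.54 kN

Resultant of the triangular load: ½ × 31.69 × 3.6 = 57.042 kN, acting at 2.3 m from A (one-third of the span from the peak).
ΣM about A: B_y·5.7 − (½·31.69·3.6)·2.3 − 45·6.4 = 0 → B_y = 419.1966/5.7 = 73.5433 ≈ 73.54 kN.
ΣF_y = 0: A_y + 73.5433 − ½·31.69·3.6 − 45 = 0 → A_y = 28.50 kN.
ΣF_x = 0: A_x + 30 = 0 → A_x = -30.00 kN.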